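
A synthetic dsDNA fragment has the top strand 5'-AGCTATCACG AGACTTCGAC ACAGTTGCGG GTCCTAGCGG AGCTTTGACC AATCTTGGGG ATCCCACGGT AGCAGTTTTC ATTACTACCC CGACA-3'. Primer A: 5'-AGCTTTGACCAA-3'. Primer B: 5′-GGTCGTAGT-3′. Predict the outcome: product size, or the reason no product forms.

Primer B (GGTCGTAGT) does not match the top strand, and its reverse complement ACTACGACC does not match either.
With no annealing site for primer B, no amplification occurs.

No product — primer B has no binding site in the template.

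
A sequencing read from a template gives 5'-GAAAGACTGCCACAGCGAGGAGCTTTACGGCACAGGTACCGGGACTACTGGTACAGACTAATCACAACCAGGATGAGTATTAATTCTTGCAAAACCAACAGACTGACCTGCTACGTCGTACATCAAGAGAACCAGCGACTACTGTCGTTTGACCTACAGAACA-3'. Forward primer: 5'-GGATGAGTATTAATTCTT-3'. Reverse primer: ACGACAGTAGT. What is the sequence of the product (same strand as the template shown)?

5'-GGATGAGTATTAATTCTTGCAAAACCAACAGACTGACCTGCTACGTCGTACATCAAGAGAACCAGCGACTACTGTCGT-3'

Scanning the template, GGATGAGTATTAATTCTT occurs at positions 71–88; this primer anneals to the bottom strand there with its 3' end pointing downstream.
Reverse complement of the reverse primer: ACTACTGTCGT. This occurs on the top strand at positions 138–148.
The product is the template from position 71 through 148 (78 bp).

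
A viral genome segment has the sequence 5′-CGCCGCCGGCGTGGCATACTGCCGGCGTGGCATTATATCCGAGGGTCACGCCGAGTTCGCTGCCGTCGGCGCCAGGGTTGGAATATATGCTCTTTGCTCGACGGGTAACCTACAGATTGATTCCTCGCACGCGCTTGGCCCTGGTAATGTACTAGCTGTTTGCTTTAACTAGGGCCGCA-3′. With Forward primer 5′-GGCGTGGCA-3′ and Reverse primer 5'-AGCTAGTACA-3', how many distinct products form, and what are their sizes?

The forward primer GGCGTGGCA matches the top strand at positions 8–16, 24–32.
The reverse primer's reverse complement is TGTACTAGCT, matching at positions 148–157.
Each forward site pairs with the reverse site to give a product ending at position 157: sizes 150, 134 bp.

Two products: 150 bp, 134 bp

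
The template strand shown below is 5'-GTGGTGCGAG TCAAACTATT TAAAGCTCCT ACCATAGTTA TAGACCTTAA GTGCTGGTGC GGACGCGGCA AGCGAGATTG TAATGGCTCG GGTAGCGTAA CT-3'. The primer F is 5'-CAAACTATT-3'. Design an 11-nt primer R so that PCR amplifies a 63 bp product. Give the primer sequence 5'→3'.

5'-CGCTTGCCGCG-3'

The forward primer binds at positions 12–20, so a 63 bp product ends at position 12 + 63 − 1 = 74.
The reverse primer anneals to the top strand over positions 64–74, i.e. to CGCGGCAAGCG.
Its sequence written 5'→3' is the reverse complement: CGCTTGCCGCG.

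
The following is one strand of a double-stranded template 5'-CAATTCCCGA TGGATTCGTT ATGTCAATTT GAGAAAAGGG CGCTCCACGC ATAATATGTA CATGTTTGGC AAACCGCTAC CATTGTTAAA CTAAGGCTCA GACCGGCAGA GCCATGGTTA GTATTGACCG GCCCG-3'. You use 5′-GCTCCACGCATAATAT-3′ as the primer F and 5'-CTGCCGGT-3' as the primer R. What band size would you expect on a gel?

The forward primer matches the template at positions 42–57.
Taking the reverse complement of CTGCCGGT gives ACCGGCAG, found at positions 102–109 on the template; the primer anneals here to the top strand with its 3' end pointing upstream.
Amplicon spans positions 42–109: 68 bp.

68 bp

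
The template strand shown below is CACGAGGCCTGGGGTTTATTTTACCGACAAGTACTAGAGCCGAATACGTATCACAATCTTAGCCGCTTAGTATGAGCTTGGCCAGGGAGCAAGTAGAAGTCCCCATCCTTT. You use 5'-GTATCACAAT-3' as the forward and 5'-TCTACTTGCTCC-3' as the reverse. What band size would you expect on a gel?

Scanning the template, GTATCACAAT occurs at positions 48–57; this primer anneals to the bottom strand there with its 3' end pointing downstream.
The reverse primer's reverse complement is GGAGCAAGTAGA, which matches the template at positions 86–97.
Product length = (reverse-primer end) − (forward-primer start) + 1 = 97 − 48 + 1 = 50 bp.

50 bp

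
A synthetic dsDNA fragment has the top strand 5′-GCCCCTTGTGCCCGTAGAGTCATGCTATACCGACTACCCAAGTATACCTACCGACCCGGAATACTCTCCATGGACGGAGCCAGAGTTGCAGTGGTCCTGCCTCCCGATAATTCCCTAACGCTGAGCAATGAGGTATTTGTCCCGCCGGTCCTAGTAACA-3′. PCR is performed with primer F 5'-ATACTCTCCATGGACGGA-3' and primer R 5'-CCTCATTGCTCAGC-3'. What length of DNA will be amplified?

73 bp

The forward primer matches the template at positions 61–78.
The reverse primer's reverse complement is GCTGAGCAATGAGG, which matches the template at positions 120–133.
The product runs from position 61 to position 133, so its length is 133 − 61 + 1 = 73 bp.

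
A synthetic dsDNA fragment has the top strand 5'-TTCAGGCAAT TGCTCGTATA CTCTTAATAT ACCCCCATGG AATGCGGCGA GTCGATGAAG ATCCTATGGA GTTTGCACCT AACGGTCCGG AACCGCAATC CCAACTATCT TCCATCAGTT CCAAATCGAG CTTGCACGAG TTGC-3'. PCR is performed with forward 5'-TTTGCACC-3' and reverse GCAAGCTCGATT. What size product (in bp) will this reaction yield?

64 bp

Forward primer TTTGCACC is found on the top strand at positions 72–79.
The reverse primer's reverse complement is AATCGAGCTTGC, which matches the template at positions 124–135.
The product runs from position 72 to position 135, so its length is 135 − 72 + 1 = 64 bp.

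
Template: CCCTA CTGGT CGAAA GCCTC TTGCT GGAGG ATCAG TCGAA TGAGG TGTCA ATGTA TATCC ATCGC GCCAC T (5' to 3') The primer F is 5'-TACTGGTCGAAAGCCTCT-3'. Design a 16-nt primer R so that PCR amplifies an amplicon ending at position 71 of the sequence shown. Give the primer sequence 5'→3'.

5'-AGTGGCGCGATGGATA-3'

The forward primer binds at positions 4–21; the product's 3' end on the top strand is position 71.
The reverse primer anneals to the top strand over positions 56–71, i.e. to TATCCATCGCGCCACT.
Its sequence written 5'→3' is the reverse complement: AGTGGCGCGATGGATA.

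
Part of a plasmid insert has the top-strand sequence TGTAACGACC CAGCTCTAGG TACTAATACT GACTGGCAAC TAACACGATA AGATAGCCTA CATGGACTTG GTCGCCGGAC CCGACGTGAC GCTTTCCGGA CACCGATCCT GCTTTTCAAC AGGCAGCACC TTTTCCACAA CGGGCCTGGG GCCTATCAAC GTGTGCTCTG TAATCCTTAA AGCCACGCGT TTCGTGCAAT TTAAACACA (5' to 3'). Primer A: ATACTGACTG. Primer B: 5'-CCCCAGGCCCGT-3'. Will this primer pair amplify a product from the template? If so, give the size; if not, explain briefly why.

Yes — a 126 bp product.

Primer A (ATACTGACTG) matches the top strand at positions 26–35; it acts as a forward primer.
Primer B's reverse complement is ACGGGCCTGGGG, matching the top strand at positions 140–151; it acts as a reverse primer.
The 3' ends face each other across positions 26–151, giving a 126 bp product.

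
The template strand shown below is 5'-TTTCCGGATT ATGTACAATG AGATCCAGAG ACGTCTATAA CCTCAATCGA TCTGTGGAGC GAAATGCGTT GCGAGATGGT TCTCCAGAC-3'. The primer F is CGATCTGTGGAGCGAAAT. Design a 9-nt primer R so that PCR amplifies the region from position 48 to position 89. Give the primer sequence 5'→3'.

The product's 3' end on the top strand is position 89.
The reverse primer anneals to the top strand over positions 81–89, i.e. to TCTCCAGAC.
Its sequence written 5'→3' is the reverse complement: GTCTGGAGA.

5'-GTCTGGAGA-3'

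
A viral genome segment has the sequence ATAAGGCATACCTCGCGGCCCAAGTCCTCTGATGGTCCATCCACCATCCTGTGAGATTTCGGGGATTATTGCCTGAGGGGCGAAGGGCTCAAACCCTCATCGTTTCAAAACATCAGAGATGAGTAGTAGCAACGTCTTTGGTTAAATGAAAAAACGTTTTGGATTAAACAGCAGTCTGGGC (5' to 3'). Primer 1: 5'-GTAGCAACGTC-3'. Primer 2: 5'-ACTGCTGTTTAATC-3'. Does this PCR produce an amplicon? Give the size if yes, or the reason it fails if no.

Primer 1 (GTAGCAACGTC) matches the top strand at positions 126–136; it acts as a forward primer.
Primer 2's reverse complement is GATTAAACAGCAGT, matching the top strand at positions 162–175; it acts as a reverse primer.
The 3' ends face each other across positions 126–175, giving a 50 bp product.

Yes — a 50 bp product.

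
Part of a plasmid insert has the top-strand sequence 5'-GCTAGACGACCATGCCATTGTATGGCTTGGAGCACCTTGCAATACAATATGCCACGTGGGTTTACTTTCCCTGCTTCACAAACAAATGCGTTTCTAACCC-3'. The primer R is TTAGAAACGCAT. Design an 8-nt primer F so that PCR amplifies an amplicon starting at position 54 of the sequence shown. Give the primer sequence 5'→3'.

5'-ACGTGGGT-3'

The reverse primer's reverse complement ATGCGTTTCTAA matches the template at positions 86–97; the product starts at position 54.
The forward primer is identical to the top strand over positions 54–61: ACGTGGGT.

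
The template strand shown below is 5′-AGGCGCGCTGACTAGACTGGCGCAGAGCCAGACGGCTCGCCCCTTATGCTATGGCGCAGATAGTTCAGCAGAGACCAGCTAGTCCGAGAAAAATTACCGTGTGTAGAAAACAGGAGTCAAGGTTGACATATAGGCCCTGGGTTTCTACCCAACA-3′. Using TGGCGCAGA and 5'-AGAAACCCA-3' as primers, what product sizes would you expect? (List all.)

The forward primer TGGCGCAGA matches the top strand at positions 18–26, 52–60.
The reverse primer's reverse complement is TGGGTTTCT, matching at positions 138–146.
Each forward site pairs with the reverse site to give a product ending at position 146: sizes 129, 95 bp.

129 bp, 95 bp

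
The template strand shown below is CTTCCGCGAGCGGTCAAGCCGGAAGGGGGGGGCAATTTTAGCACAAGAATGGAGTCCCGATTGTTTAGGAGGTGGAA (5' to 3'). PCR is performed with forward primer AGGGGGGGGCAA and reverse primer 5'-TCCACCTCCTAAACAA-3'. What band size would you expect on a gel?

53 bp

Scanning the template, AGGGGGGGGCAA occurs at positions 24–35; this primer anneals to the bottom strand there with its 3' end pointing downstream.
Taking the reverse complement of TCCACCTCCTAAACAA gives TTGTTTAGGAGGTGGA, found at positions 61–76 on the template; the primer anneals here to the top strand with its 3' end pointing upstream.
Amplicon spans positions 24–76: 53 bp.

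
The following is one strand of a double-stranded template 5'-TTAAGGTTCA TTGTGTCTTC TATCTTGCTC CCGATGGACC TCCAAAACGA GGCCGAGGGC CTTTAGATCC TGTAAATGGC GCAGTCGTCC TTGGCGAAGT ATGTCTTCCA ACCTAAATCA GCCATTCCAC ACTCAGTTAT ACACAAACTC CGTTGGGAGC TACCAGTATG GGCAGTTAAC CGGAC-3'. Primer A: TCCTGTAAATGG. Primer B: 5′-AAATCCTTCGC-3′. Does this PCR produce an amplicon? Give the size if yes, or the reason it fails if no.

Primer B (AAATCCTTCGC) does not match the top strand, and its reverse complement GCGAAGGATTT does not match either.
With no annealing site for primer B, no amplification occurs.

No product — primer B has no binding site in the template.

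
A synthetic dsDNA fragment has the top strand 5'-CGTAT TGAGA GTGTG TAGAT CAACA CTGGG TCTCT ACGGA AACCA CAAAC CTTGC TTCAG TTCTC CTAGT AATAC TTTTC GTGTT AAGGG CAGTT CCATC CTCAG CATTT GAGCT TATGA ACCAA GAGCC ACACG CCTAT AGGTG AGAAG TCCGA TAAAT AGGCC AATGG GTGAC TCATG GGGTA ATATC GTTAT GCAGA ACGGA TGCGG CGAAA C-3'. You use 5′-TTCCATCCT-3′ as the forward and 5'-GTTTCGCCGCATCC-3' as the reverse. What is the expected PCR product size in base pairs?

Forward primer TTCCATCCT is found on the top strand at positions 94–102.
The reverse primer's reverse complement is GGATGCGGCGAAAC, which matches the template at positions 203–216.
The product runs from position 94 to position 216, so its length is 216 − 94 + 1 = 123 bp.

123 bp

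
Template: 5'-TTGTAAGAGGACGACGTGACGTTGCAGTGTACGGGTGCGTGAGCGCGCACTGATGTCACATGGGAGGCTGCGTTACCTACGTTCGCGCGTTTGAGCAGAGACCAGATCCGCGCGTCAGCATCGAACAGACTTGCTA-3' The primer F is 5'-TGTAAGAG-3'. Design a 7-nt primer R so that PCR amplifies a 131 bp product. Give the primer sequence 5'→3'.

5'-AAGTCTG-3'

The forward primer binds at positions 2–9, so a 131 bp product ends at position 2 + 131 − 1 = 132.
The reverse primer anneals to the top strand over positions 126–132, i.e. to CAGACTT.
Its sequence written 5'→3' is the reverse complement: AAGTCTG.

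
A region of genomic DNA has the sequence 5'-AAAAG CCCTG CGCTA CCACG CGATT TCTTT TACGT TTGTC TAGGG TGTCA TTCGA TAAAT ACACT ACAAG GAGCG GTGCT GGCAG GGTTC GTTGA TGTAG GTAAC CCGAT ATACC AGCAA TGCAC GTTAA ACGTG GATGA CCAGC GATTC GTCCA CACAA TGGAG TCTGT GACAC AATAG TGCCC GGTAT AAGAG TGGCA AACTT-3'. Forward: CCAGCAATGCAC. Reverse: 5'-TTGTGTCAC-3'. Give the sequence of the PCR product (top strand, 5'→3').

5'-CCAGCAATGCACGTTAAACGTGGATGACCAGCGATTCGTCCACACAATGGAGTCTGTGACACAA-3'

The forward primer matches the template at positions 114–125.
The reverse primer's reverse complement is GTGACACAA, which matches the template at positions 169–177.
The product is the template from position 114 through 177 (64 bp).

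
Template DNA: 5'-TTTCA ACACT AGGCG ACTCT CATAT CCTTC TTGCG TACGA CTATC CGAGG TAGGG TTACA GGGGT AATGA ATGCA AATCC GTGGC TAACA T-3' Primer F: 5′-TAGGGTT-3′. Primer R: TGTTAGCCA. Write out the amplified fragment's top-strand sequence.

Forward primer TAGGGTT is found on the top strand at positions 51–57.
The reverse primer's reverse complement is TGGCTAACA, which matches the template at positions 82–90.
The product is the template from position 51 through 90 (40 bp).

5'-TAGGGTTACAGGGGTAATGAATGCAAATCCGTGGCTAACA-3'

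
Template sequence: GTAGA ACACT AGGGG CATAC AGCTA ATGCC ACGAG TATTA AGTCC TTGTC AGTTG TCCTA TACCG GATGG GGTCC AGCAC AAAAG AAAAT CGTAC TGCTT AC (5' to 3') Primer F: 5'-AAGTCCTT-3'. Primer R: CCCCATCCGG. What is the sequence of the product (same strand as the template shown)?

Forward primer AAGTCCTT is found on the top strand at positions 40–47.
The reverse primer's reverse complement is CCGGATGGGG, which matches the template at positions 63–72.
The product is the template from position 40 through 72 (33 bp).

5'-AAGTCCTTGTCAGTTGTCCTATACCGGATGGGG-3'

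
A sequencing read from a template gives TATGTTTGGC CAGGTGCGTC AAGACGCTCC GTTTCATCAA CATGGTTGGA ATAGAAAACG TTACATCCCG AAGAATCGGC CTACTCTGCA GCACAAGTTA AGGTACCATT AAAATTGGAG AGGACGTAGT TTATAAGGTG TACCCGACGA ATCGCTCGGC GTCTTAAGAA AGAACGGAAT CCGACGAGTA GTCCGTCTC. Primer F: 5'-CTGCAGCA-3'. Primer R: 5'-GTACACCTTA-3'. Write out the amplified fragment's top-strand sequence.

5'-CTGCAGCACAAGTTAAGGTACCATTAAAATTGGAGAGGACGTAGTTTATAAGGTGTAC-3'

The forward primer matches the template at positions 86–93.
The reverse primer's reverse complement is TAAGGTGTAC, which matches the template at positions 134–143.
The product is the template from position 86 through 143 (58 bp).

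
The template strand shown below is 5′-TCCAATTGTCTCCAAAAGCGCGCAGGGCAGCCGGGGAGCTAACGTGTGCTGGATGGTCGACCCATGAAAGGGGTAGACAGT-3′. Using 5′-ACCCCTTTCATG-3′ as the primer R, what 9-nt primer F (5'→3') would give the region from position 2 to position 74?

The reverse primer's reverse complement CATGAAAGGGGT matches the template at positions 63–74; the product starts at position 2.
The forward primer is identical to the top strand over positions 2–10: CCAATTGTC.

5'-CCAATTGTC-3'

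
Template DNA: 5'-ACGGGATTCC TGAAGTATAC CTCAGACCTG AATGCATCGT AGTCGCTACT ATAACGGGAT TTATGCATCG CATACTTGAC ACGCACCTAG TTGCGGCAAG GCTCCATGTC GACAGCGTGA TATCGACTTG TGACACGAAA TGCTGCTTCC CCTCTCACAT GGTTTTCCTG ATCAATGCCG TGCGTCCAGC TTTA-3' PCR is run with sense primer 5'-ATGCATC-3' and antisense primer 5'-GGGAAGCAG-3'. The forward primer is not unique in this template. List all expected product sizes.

The forward primer ATGCATC matches the top strand at positions 32–38, 63–69.
The reverse primer's reverse complement is CTGCTTCCC, matching at positions 143–151.
Each forward site pairs with the reverse site to give a product ending at position 151: sizes 120, 89 bp.

120 bp, 89 bp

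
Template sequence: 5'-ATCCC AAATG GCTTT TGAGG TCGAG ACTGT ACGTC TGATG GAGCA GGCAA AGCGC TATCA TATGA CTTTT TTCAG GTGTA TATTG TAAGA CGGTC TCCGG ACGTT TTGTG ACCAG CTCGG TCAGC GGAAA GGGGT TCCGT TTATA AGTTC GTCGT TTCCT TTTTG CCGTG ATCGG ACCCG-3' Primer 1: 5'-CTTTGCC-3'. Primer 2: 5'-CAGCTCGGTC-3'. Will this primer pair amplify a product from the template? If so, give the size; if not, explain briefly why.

No product — the primers' 3' ends point away from each other.

Primer 1 (CTTTGCC) has reverse complement GGCAAAG, which matches the top strand at positions 46–52; primer 1 anneals to the top strand there with its 3' end pointing upstream toward position 46.
Primer 2 (CAGCTCGGTC) matches the top strand directly at positions 113–122; it anneals to the bottom strand with its 3' end pointing downstream toward position 122.
The 3' ends diverge (primer 1 extends toward position 1, primer 2 toward position 180), so the primers never converge on a shared product.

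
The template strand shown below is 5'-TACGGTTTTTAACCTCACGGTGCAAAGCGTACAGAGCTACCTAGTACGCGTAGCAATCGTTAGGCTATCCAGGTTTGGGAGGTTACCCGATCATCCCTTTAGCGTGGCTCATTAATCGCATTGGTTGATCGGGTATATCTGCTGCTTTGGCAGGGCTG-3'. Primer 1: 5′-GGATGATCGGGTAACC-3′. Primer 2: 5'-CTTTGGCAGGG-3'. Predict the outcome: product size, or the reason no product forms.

No product — the primers' 3' ends point away from each other.

Primer 1 (GGATGATCGGGTAACC) has reverse complement GGTTACCCGATCATCC, which matches the top strand at positions 81–96; primer 1 anneals to the top strand there with its 3' end pointing upstream toward position 81.
Primer 2 (CTTTGGCAGGG) matches the top strand directly at positions 145–155; it anneals to the bottom strand with its 3' end pointing downstream toward position 155.
The 3' ends diverge (primer 1 extends toward position 1, primer 2 toward position 158), so the primers never converge on a shared product.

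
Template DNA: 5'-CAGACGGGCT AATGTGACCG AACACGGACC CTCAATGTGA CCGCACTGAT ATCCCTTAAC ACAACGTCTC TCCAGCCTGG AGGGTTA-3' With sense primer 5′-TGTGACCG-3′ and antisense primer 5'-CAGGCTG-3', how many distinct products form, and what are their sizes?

Two products: 67 bp, 44 bp

The forward primer TGTGACCG matches the top strand at positions 13–20, 36–43.
The reverse primer's reverse complement is CAGCCTG, matching at positions 73–79.
Each forward site pairs with the reverse site to give a product ending at position 79: sizes 67, 44 bp.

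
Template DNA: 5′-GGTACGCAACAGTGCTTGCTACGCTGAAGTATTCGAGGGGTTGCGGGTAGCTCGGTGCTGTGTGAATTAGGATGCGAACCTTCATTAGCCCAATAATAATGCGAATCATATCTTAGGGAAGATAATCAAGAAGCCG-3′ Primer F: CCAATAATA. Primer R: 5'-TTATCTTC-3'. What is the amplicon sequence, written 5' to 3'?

The forward primer matches the template at positions 90–98.
Taking the reverse complement of TTATCTTC gives GAAGATAA, found at positions 118–125 on the template; the primer anneals here to the top strand with its 3' end pointing upstream.
The product is the template from position 90 through 125 (36 bp).

5'-CCAATAATAATGCGAATCATATCTTAGGGAAGATAA-3'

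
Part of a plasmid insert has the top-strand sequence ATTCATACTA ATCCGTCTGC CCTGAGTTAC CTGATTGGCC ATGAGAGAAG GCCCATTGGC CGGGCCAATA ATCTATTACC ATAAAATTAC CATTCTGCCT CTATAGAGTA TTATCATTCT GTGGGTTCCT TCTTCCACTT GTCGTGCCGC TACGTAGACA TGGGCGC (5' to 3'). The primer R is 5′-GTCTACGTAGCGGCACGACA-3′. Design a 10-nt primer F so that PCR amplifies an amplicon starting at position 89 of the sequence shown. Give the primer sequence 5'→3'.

5'-ACCATTCTGC-3'

The reverse primer's reverse complement TGTCGTGCCGCTACGTAGAC matches the template at positions 140–159; the product starts at position 89.
The forward primer is identical to the top strand over positions 89–98: ACCATTCTGC.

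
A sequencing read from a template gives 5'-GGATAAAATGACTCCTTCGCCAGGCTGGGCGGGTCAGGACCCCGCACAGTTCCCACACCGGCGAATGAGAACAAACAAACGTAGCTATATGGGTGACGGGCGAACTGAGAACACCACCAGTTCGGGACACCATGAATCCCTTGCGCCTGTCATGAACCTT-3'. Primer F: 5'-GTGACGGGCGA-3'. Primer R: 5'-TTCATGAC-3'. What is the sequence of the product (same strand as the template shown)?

5'-GTGACGGGCGAACTGAGAACACCACCAGTTCGGGACACCATGAATCCCTTGCGCCTGTCATGAA-3'

Scanning the template, GTGACGGGCGA occurs at positions 93–103; this primer anneals to the bottom strand there with its 3' end pointing downstream.
Taking the reverse complement of TTCATGAC gives GTCATGAA, found at positions 149–156 on the template; the primer anneals here to the top strand with its 3' end pointing upstream.
The product is the template from position 93 through 156 (64 bp).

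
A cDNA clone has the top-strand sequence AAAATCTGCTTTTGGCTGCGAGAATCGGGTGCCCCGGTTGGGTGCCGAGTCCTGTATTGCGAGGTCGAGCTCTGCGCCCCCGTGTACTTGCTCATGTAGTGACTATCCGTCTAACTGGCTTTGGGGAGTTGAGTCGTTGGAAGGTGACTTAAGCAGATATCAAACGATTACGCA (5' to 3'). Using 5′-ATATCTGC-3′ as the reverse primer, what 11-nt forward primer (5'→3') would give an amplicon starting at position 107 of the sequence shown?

The reverse primer's reverse complement GCAGATAT matches the template at positions 153–160; the product starts at position 107.
The forward primer is identical to the top strand over positions 107–117: CCGTCTAACTG.

5'-CCGTCTAACTG-3'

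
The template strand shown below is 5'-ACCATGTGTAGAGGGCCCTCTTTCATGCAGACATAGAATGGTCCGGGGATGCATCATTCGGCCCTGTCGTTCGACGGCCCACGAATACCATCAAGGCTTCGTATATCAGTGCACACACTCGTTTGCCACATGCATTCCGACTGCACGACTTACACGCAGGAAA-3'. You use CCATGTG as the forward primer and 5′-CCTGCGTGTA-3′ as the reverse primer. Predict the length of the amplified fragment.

159 bp

Forward primer CCATGTG is found on the top strand at positions 2–8.
The reverse primer's reverse complement is TACACGCAGG, which matches the template at positions 151–160.
Product length = (reverse-primer end) − (forward-primer start) + 1 = 160 − 2 + 1 = 159 bp.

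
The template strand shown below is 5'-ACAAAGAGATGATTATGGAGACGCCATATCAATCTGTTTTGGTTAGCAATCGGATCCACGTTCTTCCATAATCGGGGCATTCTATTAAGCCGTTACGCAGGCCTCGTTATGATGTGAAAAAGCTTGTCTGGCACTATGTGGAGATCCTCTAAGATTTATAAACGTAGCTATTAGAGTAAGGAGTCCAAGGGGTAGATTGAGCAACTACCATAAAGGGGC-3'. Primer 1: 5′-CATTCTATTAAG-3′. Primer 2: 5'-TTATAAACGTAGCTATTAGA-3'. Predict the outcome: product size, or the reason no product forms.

No product — both primers anneal to the same strand and extend in the same direction.

Primer 1 (CATTCTATTAAG) matches the top strand at positions 78–89 (3' end points downstream).
Primer 2 (TTATAAACGTAGCTATTAGA) also matches the top strand directly, at positions 156–175 — its reverse complement TCTAATAGCTACGTTTATAA is not present.
Both primers anneal to the bottom strand with 3' ends pointing the same way, so neither can prime synthesis back toward the other.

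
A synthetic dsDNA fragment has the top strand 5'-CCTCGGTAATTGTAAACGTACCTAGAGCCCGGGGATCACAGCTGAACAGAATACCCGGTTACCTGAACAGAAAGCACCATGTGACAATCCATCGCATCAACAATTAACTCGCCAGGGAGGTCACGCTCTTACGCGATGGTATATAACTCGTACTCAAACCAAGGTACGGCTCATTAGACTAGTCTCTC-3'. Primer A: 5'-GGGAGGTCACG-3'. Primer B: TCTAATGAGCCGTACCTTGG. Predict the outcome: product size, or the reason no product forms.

Yes — a 64 bp product.

Primer A (GGGAGGTCACG) matches the top strand at positions 115–125; it acts as a forward primer.
Primer B's reverse complement is CCAAGGTACGGCTCATTAGA, matching the top strand at positions 159–178; it acts as a reverse primer.
The 3' ends face each other across positions 115–178, giving a 64 bp product.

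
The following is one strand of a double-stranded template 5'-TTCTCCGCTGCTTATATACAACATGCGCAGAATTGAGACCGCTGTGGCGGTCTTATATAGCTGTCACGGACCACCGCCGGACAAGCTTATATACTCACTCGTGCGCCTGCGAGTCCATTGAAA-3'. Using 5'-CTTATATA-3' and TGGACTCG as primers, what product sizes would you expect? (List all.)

The forward primer CTTATATA matches the top strand at positions 11–18, 52–59, 86–93.
The reverse primer's reverse complement is CGAGTCCA, matching at positions 110–117.
Each forward site pairs with the reverse site to give a product ending at position 117: sizes 107, 66, 32 bp.

107 bp, 66 bp, 32 bp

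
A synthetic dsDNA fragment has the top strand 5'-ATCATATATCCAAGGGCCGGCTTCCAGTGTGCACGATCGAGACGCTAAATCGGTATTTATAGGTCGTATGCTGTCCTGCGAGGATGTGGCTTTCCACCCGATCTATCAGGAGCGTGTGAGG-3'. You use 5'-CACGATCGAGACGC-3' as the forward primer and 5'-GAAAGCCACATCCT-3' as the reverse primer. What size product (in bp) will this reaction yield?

Forward primer CACGATCGAGACGC is found on the top strand at positions 32–45.
Taking the reverse complement of GAAAGCCACATCCT gives AGGATGTGGCTTTC, found at positions 81–94 on the template; the primer anneals here to the top strand with its 3' end pointing upstream.
Amplicon spans positions 32–94: 63 bp.

63 bp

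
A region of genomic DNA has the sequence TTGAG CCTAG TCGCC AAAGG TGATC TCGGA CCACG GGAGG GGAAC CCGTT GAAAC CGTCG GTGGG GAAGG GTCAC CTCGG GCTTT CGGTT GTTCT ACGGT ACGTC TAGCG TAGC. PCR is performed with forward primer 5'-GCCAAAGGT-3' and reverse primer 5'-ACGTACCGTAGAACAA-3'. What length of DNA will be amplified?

92 bp

Forward primer GCCAAAGGT is found on the top strand at positions 13–21.
The reverse primer's reverse complement is TTGTTCTACGGTACGT, which matches the template at positions 89–104.
Product length = (reverse-primer end) − (forward-primer start) + 1 = 104 − 13 + 1 = 92 bp.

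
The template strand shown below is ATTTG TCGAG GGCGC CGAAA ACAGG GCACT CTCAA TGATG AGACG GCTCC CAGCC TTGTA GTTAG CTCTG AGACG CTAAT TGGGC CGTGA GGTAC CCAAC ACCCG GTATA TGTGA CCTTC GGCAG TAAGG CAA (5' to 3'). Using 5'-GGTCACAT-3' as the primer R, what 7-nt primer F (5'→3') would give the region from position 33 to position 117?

5'-CAATGAT-3'

The reverse primer's reverse complement ATGTGACC matches the template at positions 110–117; the product starts at position 33.
The forward primer is identical to the top strand over positions 33–39: CAATGAT.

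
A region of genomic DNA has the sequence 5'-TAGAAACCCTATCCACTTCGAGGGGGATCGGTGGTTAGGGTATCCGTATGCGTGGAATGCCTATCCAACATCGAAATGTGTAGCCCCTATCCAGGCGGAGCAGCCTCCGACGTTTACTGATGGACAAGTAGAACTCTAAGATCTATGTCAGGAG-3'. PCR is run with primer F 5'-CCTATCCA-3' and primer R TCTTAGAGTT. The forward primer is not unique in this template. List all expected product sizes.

The forward primer CCTATCCA matches the top strand at positions 8–15, 60–67, 86–93.
The reverse primer's reverse complement is AACTCTAAGA, matching at positions 132–141.
Each forward site pairs with the reverse site to give a product ending at position 141: sizes 134, 82, 56 bp.

134 bp, 82 bp, 56 bp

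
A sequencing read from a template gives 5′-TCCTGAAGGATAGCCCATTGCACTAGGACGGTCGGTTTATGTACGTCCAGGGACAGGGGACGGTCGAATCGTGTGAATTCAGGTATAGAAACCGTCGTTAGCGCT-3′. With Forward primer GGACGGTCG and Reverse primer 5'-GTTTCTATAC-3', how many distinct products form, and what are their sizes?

The forward primer GGACGGTCG matches the top strand at positions 26–34, 58–66.
The reverse primer's reverse complement is GTATAGAAAC, matching at positions 83–92.
Each forward site pairs with the reverse site to give a product ending at position 92: sizes 67, 35 bp.

Two products: 67 bp, 35 bp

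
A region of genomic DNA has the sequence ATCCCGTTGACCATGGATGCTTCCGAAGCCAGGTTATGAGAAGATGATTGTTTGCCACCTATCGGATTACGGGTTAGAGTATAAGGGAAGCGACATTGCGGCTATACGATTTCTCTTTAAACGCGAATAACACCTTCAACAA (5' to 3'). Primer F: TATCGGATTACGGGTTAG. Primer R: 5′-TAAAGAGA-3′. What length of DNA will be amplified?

60 bp

Scanning the template, TATCGGATTACGGGTTAG occurs at positions 60–77; this primer anneals to the bottom strand there with its 3' end pointing downstream.
Taking the reverse complement of TAAAGAGA gives TCTCTTTA, found at positions 112–119 on the template; the primer anneals here to the top strand with its 3' end pointing upstream.
The product runs from position 60 to position 119, so its length is 119 − 60 + 1 = 60 bp.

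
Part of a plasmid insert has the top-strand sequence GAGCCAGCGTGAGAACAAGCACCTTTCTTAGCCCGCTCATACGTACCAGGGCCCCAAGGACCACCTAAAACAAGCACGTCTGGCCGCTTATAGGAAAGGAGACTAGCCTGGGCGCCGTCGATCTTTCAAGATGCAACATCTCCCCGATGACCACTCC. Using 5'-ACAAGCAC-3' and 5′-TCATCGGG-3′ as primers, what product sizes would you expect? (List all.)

The forward primer ACAAGCAC matches the top strand at positions 15–22, 70–77.
The reverse primer's reverse complement is CCCGATGA, matching at positions 143–150.
Each forward site pairs with the reverse site to give a product ending at position 150: sizes 136, 81 bp.

136 bp, 81 bp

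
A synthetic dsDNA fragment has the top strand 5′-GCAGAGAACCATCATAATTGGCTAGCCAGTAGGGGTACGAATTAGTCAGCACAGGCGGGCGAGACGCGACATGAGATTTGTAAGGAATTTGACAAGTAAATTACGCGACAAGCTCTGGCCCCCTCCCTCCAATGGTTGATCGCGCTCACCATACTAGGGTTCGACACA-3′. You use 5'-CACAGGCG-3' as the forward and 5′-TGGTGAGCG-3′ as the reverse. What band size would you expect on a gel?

Scanning the template, CACAGGCG occurs at positions 50–57; this primer anneals to the bottom strand there with its 3' end pointing downstream.
Taking the reverse complement of TGGTGAGCG gives CGCTCACCA, found at positions 143–151 on the template; the primer anneals here to the top strand with its 3' end pointing upstream.
The product runs from position 50 to position 151, so its length is 151 − 50 + 1 = 102 bp.

102 bp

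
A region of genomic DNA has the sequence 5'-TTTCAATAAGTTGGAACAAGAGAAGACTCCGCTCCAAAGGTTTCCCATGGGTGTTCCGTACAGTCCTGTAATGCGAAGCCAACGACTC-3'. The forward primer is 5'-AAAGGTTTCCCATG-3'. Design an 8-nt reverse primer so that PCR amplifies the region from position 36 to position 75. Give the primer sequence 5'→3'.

5'-CGCATTAC-3'

The product's 3' end on the top strand is position 75.
The reverse primer anneals to the top strand over positions 68–75, i.e. to GTAATGCG.
Its sequence written 5'→3' is the reverse complement: CGCATTAC.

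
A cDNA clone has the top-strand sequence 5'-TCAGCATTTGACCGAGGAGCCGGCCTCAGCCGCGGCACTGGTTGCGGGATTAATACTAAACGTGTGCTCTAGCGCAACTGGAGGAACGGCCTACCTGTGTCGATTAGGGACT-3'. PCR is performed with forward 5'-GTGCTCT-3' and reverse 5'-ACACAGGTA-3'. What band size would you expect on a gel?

Scanning the template, GTGCTCT occurs at positions 64–70; this primer anneals to the bottom strand there with its 3' end pointing downstream.
Reverse complement of the reverse primer: TACCTGTGT. This occurs on the top strand at positions 92–100.
The product runs from position 64 to position 100, so its length is 100 − 64 + 1 = 37 bp.

37 bp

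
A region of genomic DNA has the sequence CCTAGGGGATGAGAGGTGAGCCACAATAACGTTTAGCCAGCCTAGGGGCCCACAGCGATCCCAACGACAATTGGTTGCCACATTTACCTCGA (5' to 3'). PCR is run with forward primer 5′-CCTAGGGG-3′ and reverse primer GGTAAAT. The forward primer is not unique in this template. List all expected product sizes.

88 bp, 48 bp

The forward primer CCTAGGGG matches the top strand at positions 1–8, 41–48.
The reverse primer's reverse complement is ATTTACC, matching at positions 82–88.
Each forward site pairs with the reverse site to give a product ending at position 88: sizes 88, 48 bp.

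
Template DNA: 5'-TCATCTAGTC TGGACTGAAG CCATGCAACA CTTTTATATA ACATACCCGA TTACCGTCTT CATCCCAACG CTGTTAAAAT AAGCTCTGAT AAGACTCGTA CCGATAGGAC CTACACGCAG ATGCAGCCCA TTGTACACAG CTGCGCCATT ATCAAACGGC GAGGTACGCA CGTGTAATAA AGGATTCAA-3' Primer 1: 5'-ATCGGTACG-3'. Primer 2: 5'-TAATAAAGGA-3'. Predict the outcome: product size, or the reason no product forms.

Primer 1 (ATCGGTACG) has reverse complement CGTACCGAT, which matches the top strand at positions 97–105; primer 1 anneals to the top strand there with its 3' end pointing upstream toward position 97.
Primer 2 (TAATAAAGGA) matches the top strand directly at positions 175–184; it anneals to the bottom strand with its 3' end pointing downstream toward position 184.
The 3' ends diverge (primer 1 extends toward position 1, primer 2 toward position 189), so the primers never converge on a shared product.

No product — the primers' 3' ends point away from each other.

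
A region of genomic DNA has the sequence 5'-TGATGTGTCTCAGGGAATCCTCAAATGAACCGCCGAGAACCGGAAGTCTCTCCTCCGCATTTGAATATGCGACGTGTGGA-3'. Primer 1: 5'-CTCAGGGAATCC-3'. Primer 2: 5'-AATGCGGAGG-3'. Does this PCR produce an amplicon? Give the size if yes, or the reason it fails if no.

Primer 1 (CTCAGGGAATCC) matches the top strand at positions 9–20; it acts as a forward primer.
Primer 2's reverse complement is CCTCCGCATT, matching the top strand at positions 52–61; it acts as a reverse primer.
The 3' ends face each other across positions 9–61, giving a 53 bp product.

Yes — a 53 bp product.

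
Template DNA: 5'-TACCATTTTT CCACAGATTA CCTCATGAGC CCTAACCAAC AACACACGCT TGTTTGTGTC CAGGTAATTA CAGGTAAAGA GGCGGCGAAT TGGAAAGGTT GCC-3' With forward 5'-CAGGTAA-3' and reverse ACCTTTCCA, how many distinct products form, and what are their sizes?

Two products: 39 bp, 29 bp

The forward primer CAGGTAA matches the top strand at positions 61–67, 71–77.
The reverse primer's reverse complement is TGGAAAGGT, matching at positions 91–99.
Each forward site pairs with the reverse site to give a product ending at position 99: sizes 39, 29 bp.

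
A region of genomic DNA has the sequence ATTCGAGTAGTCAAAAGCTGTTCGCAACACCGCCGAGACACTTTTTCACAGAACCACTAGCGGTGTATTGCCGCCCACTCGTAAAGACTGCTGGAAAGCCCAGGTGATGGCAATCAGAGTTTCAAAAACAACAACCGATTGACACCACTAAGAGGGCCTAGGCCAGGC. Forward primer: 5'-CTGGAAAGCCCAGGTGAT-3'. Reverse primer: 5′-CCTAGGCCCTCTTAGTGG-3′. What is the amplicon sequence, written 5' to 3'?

5'-CTGGAAAGCCCAGGTGATGGCAATCAGAGTTTCAAAAACAACAACCGATTGACACCACTAAGAGGGCCTAGG-3'

Forward primer CTGGAAAGCCCAGGTGAT is found on the top strand at positions 91–108.
The reverse primer's reverse complement is CCACTAAGAGGGCCTAGG, which matches the template at positions 145–162.
The product is the template from position 91 through 162 (72 bp).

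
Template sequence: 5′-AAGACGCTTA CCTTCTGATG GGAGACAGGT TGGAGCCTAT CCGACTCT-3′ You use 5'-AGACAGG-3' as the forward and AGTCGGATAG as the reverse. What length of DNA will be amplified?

Forward primer AGACAGG is found on the top strand at positions 23–29.
The reverse primer's reverse complement is CTATCCGACT, which matches the template at positions 37–46.
Amplicon spans positions 23–46: 24 bp.

24 bp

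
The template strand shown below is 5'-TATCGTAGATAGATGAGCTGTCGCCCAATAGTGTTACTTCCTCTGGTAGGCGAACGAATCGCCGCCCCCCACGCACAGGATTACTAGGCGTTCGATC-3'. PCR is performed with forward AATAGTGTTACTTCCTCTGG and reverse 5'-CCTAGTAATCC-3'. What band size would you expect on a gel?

62 bp

Scanning the template, AATAGTGTTACTTCCTCTGG occurs at positions 27–46; this primer anneals to the bottom strand there with its 3' end pointing downstream.
Taking the reverse complement of CCTAGTAATCC gives GGATTACTAGG, found at positions 78–88 on the template; the primer anneals here to the top strand with its 3' end pointing upstream.
Product length = (reverse-primer end) − (forward-primer start) + 1 = 88 − 27 + 1 = 62 bp.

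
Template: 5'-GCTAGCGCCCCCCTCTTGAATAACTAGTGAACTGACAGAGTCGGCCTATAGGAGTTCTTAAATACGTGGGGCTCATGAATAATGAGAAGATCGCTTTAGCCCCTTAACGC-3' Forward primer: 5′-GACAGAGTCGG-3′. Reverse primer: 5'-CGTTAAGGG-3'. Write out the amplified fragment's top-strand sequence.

Scanning the template, GACAGAGTCGG occurs at positions 34–44; this primer anneals to the bottom strand there with its 3' end pointing downstream.
Reverse complement of the reverse primer: CCCTTAACG. This occurs on the top strand at positions 101–109.
The product is the template from position 34 through 109 (76 bp).

5'-GACAGAGTCGGCCTATAGGAGTTCTTAAATACGTGGGGCTCATGAATAATGAGAAGATCGCTTTAGCCCCTTAACG-3'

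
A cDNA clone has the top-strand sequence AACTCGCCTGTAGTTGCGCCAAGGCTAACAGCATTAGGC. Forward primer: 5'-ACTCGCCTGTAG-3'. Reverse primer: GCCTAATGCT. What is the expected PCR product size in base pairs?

The forward primer matches the template at positions 2–13.
The reverse primer's reverse complement is AGCATTAGGC, which matches the template at positions 30–39.
Product length = (reverse-primer end) − (forward-primer start) + 1 = 39 − 2 + 1 = 38 bp.

38 bp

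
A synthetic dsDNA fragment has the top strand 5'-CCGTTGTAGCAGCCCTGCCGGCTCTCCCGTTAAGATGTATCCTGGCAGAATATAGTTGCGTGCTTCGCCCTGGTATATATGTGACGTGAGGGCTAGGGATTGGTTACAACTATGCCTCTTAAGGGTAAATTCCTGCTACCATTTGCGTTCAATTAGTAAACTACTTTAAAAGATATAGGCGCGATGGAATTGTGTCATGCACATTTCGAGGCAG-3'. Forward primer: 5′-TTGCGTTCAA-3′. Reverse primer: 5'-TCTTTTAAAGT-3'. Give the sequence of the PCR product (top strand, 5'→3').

5'-TTGCGTTCAATTAGTAAACTACTTTAAAAGA-3'

Forward primer TTGCGTTCAA is found on the top strand at positions 143–152.
Taking the reverse complement of TCTTTTAAAGT gives ACTTTAAAAGA, found at positions 163–173 on the template; the primer anneals here to the top strand with its 3' end pointing upstream.
The product is the template from position 143 through 173 (31 bp).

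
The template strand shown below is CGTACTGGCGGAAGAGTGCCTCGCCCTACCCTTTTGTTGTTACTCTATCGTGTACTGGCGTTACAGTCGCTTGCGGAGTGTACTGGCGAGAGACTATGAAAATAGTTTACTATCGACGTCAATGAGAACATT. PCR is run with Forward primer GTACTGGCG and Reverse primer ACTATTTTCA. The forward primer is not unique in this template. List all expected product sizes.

105 bp, 55 bp, 27 bp

The forward primer GTACTGGCG matches the top strand at positions 2–10, 52–60, 80–88.
The reverse primer's reverse complement is TGAAAATAGT, matching at positions 97–106.
Each forward site pairs with the reverse site to give a product ending at position 106: sizes 105, 55, 27 bp.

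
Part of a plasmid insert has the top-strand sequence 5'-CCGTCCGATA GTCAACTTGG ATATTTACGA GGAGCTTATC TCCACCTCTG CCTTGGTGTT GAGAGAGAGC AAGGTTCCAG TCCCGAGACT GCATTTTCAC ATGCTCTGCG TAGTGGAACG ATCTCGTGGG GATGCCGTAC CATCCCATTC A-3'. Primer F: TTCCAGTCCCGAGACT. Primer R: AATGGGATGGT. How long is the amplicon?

The forward primer matches the template at positions 75–90.
The reverse primer's reverse complement is ACCATCCCATT, which matches the template at positions 139–149.
Product length = (reverse-primer end) − (forward-primer start) + 1 = 149 − 75 + 1 = 75 bp.

75 bp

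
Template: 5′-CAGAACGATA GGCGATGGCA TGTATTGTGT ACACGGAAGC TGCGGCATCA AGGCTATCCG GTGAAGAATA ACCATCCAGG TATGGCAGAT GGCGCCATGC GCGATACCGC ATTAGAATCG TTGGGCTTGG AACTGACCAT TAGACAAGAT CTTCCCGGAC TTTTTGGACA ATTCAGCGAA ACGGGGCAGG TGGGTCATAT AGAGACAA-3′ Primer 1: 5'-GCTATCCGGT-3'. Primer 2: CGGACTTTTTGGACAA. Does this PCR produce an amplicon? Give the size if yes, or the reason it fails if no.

No product — both primers anneal to the same strand and extend in the same direction.

Primer 1 (GCTATCCGGT) matches the top strand at positions 53–62 (3' end points downstream).
Primer 2 (CGGACTTTTTGGACAA) also matches the top strand directly, at positions 156–171 — its reverse complement TTGTCCAAAAAGTCCG is not present.
Both primers anneal to the bottom strand with 3' ends pointing the same way, so neither can prime synthesis back toward the other.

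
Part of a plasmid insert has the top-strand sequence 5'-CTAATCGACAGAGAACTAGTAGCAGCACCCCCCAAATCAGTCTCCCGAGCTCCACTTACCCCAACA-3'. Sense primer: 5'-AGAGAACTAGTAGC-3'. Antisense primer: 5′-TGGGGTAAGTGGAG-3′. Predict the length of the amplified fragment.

54 bp

Scanning the template, AGAGAACTAGTAGC occurs at positions 10–23; this primer anneals to the bottom strand there with its 3' end pointing downstream.
The reverse primer's reverse complement is CTCCACTTACCCCA, which matches the template at positions 50–63.
Amplicon spans positions 10–63: 54 bp.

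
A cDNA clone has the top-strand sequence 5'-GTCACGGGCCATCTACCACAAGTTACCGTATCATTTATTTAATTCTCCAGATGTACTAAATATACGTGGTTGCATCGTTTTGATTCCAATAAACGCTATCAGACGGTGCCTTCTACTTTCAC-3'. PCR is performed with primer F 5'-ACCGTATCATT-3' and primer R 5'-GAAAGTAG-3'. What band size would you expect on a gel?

96 bp

The forward primer matches the template at positions 25–35.
Taking the reverse complement of GAAAGTAG gives CTACTTTC, found at positions 113–120 on the template; the primer anneals here to the top strand with its 3' end pointing upstream.
Product length = (reverse-primer end) − (forward-primer start) + 1 = 120 − 25 + 1 = 96 bp.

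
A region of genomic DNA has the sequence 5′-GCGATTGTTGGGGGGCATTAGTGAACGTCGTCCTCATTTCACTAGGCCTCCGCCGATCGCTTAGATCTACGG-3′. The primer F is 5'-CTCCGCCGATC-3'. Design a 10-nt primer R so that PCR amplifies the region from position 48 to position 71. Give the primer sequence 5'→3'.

5'-CGTAGATCTA-3'

The product's 3' end on the top strand is position 71.
The reverse primer anneals to the top strand over positions 62–71, i.e. to TAGATCTACG.
Its sequence written 5'→3' is the reverse complement: CGTAGATCTA.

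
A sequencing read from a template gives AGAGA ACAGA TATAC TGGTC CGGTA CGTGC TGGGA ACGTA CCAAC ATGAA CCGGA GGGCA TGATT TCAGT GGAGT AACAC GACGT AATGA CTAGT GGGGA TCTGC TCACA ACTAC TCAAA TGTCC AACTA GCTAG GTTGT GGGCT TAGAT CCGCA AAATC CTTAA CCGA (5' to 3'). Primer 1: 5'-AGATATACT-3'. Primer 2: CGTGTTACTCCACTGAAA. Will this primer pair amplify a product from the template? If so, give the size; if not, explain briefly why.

Yes — a 74 bp product.

Primer 1 (AGATATACT) matches the top strand at positions 8–16; it acts as a forward primer.
Primer 2's reverse complement is TTTCAGTGGAGTAACACG, matching the top strand at positions 64–81; it acts as a reverse primer.
The 3' ends face each other across positions 8–81, giving a 74 bp product.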